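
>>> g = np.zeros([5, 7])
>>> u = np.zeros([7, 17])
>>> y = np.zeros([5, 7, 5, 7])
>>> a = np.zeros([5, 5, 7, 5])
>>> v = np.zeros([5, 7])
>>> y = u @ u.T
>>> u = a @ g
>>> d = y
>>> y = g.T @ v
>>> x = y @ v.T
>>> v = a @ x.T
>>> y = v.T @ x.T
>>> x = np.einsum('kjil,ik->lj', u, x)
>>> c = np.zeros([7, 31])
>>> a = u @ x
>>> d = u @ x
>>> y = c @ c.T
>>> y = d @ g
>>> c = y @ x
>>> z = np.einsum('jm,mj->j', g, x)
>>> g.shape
(5, 7)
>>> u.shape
(5, 5, 7, 7)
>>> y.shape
(5, 5, 7, 7)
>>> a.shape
(5, 5, 7, 5)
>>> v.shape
(5, 5, 7, 7)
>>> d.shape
(5, 5, 7, 5)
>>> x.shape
(7, 5)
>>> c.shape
(5, 5, 7, 5)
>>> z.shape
(5,)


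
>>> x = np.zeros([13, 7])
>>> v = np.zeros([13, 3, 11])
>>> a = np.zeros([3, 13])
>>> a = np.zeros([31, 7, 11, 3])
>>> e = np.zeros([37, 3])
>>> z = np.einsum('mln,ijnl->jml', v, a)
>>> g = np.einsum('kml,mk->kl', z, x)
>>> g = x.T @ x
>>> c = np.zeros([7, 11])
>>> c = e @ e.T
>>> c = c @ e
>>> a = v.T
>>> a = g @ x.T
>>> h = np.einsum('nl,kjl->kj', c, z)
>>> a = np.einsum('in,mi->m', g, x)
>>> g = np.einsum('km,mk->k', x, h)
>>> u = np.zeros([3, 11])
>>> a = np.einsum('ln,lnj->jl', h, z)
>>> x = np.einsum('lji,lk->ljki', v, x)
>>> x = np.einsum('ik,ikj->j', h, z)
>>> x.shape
(3,)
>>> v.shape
(13, 3, 11)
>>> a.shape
(3, 7)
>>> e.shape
(37, 3)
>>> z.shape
(7, 13, 3)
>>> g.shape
(13,)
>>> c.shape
(37, 3)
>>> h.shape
(7, 13)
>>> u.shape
(3, 11)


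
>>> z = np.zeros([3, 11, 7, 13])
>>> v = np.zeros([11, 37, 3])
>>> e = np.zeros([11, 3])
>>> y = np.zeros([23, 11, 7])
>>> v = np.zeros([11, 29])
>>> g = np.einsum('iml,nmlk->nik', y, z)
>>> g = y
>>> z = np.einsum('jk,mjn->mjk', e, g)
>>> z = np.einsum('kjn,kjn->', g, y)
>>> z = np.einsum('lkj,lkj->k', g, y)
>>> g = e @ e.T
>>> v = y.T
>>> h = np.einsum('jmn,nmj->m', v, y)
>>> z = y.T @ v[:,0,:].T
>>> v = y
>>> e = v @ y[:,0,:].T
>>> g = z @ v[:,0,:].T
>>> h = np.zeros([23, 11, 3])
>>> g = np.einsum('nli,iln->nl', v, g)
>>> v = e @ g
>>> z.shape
(7, 11, 7)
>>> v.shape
(23, 11, 11)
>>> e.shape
(23, 11, 23)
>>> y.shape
(23, 11, 7)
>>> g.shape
(23, 11)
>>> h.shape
(23, 11, 3)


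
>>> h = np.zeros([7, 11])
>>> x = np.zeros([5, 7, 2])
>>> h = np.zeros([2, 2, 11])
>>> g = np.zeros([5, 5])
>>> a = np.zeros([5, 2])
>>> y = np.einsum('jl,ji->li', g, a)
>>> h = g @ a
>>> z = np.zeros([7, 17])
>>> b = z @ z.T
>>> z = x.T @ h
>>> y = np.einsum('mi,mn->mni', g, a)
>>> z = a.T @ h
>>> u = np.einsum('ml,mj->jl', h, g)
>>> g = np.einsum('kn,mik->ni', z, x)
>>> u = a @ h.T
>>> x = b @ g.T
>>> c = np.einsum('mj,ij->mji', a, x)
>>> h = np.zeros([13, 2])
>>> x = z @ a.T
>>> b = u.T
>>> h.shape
(13, 2)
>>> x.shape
(2, 5)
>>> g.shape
(2, 7)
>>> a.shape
(5, 2)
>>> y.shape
(5, 2, 5)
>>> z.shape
(2, 2)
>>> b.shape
(5, 5)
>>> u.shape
(5, 5)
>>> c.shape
(5, 2, 7)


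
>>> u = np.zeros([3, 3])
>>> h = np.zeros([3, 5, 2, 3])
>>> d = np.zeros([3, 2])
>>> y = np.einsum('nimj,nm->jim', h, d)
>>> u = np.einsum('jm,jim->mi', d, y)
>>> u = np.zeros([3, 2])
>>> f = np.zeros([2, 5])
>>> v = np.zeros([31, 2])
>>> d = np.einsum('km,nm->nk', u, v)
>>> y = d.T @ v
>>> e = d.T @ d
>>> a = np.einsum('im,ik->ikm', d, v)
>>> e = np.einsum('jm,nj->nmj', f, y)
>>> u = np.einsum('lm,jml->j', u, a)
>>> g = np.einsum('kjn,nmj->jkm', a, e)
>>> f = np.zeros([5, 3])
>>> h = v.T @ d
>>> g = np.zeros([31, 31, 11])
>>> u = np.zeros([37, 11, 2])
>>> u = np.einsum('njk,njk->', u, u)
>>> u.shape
()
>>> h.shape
(2, 3)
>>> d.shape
(31, 3)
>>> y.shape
(3, 2)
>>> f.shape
(5, 3)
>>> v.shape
(31, 2)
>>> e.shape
(3, 5, 2)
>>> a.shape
(31, 2, 3)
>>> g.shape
(31, 31, 11)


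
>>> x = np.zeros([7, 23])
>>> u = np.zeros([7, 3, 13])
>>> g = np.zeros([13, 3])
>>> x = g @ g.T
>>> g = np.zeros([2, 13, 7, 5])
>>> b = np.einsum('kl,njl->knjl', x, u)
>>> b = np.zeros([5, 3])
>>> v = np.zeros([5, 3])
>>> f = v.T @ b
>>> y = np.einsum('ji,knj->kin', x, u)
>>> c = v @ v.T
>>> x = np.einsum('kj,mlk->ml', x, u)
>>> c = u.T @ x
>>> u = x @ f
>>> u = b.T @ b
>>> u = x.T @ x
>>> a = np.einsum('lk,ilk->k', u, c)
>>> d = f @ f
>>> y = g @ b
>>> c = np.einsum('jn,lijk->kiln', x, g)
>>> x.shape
(7, 3)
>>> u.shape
(3, 3)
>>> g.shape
(2, 13, 7, 5)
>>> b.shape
(5, 3)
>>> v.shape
(5, 3)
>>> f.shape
(3, 3)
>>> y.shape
(2, 13, 7, 3)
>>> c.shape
(5, 13, 2, 3)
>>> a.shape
(3,)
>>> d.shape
(3, 3)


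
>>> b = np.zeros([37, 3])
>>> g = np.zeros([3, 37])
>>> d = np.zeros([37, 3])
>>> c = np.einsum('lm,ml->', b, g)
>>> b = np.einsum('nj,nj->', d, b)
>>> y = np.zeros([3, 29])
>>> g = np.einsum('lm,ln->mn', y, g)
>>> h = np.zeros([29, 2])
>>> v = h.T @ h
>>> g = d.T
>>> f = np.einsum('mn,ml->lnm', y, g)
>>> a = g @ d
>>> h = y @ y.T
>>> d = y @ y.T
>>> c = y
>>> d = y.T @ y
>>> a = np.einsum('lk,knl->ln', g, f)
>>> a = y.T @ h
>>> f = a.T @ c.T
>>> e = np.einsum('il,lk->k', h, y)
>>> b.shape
()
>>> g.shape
(3, 37)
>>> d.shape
(29, 29)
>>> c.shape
(3, 29)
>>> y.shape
(3, 29)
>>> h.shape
(3, 3)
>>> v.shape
(2, 2)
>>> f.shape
(3, 3)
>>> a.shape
(29, 3)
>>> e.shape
(29,)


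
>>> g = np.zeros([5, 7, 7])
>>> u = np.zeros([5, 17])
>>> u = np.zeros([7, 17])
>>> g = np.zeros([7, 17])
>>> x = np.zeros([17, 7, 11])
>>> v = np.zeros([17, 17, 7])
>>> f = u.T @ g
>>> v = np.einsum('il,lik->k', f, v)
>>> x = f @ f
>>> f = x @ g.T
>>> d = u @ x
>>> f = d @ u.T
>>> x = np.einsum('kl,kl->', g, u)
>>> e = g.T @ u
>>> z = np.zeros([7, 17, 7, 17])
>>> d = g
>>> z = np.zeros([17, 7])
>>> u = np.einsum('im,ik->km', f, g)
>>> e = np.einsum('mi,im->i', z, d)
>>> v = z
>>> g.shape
(7, 17)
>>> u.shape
(17, 7)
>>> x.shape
()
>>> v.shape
(17, 7)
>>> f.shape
(7, 7)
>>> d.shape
(7, 17)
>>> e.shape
(7,)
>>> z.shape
(17, 7)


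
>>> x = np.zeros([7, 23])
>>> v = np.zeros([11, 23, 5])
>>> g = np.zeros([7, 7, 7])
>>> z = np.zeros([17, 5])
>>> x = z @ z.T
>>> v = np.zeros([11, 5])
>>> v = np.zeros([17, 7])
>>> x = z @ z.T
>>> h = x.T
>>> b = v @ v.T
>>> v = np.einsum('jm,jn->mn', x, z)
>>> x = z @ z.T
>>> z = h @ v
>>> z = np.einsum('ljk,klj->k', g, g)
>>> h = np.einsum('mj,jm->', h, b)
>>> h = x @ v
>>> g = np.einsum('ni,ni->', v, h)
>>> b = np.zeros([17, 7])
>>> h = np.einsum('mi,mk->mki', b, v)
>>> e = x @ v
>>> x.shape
(17, 17)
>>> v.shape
(17, 5)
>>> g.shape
()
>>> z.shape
(7,)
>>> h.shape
(17, 5, 7)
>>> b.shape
(17, 7)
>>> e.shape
(17, 5)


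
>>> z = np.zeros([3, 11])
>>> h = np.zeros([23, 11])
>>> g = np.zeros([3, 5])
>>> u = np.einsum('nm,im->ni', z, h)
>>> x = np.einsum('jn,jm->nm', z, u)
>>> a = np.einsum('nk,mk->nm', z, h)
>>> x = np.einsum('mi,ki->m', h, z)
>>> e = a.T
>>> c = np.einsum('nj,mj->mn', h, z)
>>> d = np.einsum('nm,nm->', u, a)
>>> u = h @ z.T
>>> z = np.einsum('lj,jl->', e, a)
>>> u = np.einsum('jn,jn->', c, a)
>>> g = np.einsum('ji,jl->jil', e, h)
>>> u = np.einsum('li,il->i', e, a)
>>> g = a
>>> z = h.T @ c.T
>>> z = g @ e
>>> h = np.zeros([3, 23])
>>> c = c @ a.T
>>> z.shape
(3, 3)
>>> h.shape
(3, 23)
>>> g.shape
(3, 23)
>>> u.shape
(3,)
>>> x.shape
(23,)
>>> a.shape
(3, 23)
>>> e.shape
(23, 3)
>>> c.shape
(3, 3)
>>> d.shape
()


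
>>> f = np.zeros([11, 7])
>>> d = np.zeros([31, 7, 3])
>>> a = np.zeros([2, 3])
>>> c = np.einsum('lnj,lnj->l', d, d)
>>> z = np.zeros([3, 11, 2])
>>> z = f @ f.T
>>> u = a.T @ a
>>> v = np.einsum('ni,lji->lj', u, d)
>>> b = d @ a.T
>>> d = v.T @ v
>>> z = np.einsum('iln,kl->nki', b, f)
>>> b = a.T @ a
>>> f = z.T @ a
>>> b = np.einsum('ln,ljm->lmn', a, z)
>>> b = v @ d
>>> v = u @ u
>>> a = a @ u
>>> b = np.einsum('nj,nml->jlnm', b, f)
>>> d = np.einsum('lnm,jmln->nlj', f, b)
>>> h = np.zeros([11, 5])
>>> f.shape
(31, 11, 3)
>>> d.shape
(11, 31, 7)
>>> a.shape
(2, 3)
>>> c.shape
(31,)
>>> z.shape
(2, 11, 31)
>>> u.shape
(3, 3)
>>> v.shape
(3, 3)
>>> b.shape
(7, 3, 31, 11)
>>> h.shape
(11, 5)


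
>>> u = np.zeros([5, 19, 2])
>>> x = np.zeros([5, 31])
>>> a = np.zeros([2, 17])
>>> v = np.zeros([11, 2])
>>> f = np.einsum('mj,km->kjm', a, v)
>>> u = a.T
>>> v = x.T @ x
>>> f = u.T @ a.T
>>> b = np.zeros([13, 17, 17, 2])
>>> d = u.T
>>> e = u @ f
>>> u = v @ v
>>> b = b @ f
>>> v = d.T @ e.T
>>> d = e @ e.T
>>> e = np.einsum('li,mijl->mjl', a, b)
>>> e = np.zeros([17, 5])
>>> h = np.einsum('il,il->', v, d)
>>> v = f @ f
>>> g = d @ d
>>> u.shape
(31, 31)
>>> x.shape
(5, 31)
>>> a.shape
(2, 17)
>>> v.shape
(2, 2)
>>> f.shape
(2, 2)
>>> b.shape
(13, 17, 17, 2)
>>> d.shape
(17, 17)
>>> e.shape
(17, 5)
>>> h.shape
()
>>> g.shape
(17, 17)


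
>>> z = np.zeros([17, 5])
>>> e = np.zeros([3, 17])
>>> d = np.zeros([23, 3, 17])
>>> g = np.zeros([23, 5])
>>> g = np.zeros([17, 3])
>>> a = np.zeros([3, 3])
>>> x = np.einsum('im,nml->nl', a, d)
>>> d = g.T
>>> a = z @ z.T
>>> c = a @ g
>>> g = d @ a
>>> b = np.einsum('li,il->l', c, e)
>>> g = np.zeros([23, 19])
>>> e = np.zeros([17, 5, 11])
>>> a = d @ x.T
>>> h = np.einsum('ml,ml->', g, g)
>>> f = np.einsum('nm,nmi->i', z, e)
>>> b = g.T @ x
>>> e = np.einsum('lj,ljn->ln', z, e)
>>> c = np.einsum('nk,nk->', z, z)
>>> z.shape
(17, 5)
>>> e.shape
(17, 11)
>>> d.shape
(3, 17)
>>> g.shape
(23, 19)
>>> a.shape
(3, 23)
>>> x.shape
(23, 17)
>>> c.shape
()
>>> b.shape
(19, 17)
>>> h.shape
()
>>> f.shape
(11,)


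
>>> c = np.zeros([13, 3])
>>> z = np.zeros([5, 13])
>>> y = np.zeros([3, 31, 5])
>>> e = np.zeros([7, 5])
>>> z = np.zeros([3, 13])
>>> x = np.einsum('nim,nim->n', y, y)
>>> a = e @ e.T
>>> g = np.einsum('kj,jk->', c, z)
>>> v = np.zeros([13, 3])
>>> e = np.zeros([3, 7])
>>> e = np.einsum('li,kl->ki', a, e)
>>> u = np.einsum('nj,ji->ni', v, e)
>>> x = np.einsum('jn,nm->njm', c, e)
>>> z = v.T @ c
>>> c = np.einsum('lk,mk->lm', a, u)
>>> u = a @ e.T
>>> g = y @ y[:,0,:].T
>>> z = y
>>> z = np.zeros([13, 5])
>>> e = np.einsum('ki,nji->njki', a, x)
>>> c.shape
(7, 13)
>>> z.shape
(13, 5)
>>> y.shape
(3, 31, 5)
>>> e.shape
(3, 13, 7, 7)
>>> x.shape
(3, 13, 7)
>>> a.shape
(7, 7)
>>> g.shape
(3, 31, 3)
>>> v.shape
(13, 3)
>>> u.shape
(7, 3)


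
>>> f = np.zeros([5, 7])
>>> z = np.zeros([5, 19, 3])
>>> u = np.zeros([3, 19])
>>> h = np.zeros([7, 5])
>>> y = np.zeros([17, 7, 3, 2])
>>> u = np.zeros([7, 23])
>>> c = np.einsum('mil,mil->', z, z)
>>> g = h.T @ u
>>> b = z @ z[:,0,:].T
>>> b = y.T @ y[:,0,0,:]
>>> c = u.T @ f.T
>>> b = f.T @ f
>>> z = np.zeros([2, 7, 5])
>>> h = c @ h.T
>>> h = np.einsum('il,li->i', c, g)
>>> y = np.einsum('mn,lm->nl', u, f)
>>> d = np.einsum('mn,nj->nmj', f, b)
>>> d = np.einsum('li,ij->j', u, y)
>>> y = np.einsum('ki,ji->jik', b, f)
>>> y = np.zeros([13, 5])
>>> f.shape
(5, 7)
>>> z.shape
(2, 7, 5)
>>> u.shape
(7, 23)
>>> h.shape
(23,)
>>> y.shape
(13, 5)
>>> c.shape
(23, 5)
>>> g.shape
(5, 23)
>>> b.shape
(7, 7)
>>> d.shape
(5,)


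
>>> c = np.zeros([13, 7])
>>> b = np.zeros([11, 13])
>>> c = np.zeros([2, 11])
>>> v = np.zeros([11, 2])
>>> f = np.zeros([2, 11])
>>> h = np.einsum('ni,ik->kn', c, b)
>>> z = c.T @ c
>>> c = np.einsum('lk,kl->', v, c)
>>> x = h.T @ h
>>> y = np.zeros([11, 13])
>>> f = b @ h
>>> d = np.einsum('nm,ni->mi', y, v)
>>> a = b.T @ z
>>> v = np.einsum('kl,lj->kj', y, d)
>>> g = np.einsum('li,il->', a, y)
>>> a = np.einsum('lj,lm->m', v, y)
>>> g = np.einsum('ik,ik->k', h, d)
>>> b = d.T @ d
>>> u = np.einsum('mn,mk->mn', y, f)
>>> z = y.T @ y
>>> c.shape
()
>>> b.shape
(2, 2)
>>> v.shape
(11, 2)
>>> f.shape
(11, 2)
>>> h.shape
(13, 2)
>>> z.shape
(13, 13)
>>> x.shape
(2, 2)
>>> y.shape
(11, 13)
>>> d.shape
(13, 2)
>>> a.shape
(13,)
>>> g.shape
(2,)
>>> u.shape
(11, 13)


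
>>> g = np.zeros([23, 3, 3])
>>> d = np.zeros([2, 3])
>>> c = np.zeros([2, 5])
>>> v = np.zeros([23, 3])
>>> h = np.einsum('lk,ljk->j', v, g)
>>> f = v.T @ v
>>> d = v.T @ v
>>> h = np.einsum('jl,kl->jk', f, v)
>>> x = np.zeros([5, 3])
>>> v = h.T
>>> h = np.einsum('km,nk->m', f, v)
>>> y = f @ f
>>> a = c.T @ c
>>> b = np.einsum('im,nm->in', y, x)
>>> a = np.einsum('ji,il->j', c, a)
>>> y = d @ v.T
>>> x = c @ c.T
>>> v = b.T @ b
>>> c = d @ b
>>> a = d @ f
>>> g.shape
(23, 3, 3)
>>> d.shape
(3, 3)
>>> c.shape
(3, 5)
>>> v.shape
(5, 5)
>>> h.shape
(3,)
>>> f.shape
(3, 3)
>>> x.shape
(2, 2)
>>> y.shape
(3, 23)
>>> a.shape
(3, 3)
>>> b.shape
(3, 5)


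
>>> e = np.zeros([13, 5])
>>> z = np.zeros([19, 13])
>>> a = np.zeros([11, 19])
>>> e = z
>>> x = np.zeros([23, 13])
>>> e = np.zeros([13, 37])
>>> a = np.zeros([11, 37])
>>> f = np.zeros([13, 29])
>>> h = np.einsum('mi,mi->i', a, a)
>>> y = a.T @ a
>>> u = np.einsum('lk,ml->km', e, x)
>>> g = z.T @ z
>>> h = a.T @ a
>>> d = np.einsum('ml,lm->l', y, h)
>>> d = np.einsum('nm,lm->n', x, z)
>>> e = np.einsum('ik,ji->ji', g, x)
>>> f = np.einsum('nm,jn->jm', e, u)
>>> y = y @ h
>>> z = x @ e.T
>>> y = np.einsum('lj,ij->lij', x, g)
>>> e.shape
(23, 13)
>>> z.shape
(23, 23)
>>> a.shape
(11, 37)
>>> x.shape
(23, 13)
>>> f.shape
(37, 13)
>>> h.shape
(37, 37)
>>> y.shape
(23, 13, 13)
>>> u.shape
(37, 23)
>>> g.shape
(13, 13)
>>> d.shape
(23,)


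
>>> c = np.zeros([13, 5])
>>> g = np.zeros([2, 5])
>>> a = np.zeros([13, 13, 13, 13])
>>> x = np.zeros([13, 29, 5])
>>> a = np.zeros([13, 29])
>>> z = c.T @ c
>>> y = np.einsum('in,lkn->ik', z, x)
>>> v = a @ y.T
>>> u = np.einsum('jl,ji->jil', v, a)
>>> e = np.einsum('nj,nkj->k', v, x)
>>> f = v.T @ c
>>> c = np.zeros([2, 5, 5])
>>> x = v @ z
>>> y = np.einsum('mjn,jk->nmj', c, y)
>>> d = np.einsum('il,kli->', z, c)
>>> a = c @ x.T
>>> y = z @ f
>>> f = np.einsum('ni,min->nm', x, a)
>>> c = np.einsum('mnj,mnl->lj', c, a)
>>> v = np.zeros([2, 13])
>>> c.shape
(13, 5)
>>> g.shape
(2, 5)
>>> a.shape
(2, 5, 13)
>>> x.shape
(13, 5)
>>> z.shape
(5, 5)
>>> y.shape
(5, 5)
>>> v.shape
(2, 13)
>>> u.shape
(13, 29, 5)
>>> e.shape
(29,)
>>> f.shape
(13, 2)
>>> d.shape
()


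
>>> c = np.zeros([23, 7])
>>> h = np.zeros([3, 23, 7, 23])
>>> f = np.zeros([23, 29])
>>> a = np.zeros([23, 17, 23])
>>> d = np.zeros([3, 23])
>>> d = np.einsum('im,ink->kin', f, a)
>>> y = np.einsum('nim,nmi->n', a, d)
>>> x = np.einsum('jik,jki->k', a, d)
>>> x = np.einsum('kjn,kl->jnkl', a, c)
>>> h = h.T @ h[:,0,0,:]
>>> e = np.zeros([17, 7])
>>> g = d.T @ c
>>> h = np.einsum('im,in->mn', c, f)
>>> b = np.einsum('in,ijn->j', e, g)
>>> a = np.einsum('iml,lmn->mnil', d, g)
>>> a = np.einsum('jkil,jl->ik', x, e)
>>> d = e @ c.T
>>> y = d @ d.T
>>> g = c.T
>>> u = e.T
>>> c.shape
(23, 7)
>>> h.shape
(7, 29)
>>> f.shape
(23, 29)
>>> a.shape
(23, 23)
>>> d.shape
(17, 23)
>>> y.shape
(17, 17)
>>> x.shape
(17, 23, 23, 7)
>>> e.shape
(17, 7)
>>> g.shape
(7, 23)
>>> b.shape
(23,)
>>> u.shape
(7, 17)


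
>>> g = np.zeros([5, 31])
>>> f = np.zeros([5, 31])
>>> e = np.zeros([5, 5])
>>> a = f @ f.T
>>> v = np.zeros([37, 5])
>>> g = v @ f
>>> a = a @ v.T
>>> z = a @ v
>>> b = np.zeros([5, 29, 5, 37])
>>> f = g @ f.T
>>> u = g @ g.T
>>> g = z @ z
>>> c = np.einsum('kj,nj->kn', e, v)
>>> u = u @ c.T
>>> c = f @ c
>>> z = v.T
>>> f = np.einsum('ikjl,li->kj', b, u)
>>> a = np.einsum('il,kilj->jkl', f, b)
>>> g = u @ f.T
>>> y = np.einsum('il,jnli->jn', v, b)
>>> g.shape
(37, 29)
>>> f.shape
(29, 5)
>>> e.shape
(5, 5)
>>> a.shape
(37, 5, 5)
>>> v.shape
(37, 5)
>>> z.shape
(5, 37)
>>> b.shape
(5, 29, 5, 37)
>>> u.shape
(37, 5)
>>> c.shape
(37, 37)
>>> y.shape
(5, 29)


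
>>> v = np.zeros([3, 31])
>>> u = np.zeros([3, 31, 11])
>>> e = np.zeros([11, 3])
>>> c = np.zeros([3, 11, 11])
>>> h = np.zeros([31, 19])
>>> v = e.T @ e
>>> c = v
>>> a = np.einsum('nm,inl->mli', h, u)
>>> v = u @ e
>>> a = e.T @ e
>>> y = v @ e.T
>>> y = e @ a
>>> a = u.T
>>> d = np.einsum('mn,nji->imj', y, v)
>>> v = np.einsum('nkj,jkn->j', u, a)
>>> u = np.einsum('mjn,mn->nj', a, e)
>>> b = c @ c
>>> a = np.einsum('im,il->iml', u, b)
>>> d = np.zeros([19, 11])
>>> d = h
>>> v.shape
(11,)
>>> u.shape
(3, 31)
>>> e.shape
(11, 3)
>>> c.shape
(3, 3)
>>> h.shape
(31, 19)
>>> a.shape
(3, 31, 3)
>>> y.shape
(11, 3)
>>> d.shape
(31, 19)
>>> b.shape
(3, 3)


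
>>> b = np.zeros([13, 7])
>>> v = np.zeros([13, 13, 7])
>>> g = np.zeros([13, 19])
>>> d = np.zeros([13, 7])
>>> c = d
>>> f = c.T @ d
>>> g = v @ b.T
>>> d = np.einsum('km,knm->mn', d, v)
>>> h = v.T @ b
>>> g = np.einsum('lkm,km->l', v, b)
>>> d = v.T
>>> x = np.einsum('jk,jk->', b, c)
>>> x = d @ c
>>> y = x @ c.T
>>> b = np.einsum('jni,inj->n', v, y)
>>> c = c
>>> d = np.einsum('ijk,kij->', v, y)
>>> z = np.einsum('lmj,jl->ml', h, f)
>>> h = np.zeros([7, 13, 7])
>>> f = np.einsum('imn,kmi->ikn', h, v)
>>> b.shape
(13,)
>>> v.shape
(13, 13, 7)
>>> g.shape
(13,)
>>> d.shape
()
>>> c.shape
(13, 7)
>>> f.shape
(7, 13, 7)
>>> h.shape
(7, 13, 7)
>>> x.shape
(7, 13, 7)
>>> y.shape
(7, 13, 13)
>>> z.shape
(13, 7)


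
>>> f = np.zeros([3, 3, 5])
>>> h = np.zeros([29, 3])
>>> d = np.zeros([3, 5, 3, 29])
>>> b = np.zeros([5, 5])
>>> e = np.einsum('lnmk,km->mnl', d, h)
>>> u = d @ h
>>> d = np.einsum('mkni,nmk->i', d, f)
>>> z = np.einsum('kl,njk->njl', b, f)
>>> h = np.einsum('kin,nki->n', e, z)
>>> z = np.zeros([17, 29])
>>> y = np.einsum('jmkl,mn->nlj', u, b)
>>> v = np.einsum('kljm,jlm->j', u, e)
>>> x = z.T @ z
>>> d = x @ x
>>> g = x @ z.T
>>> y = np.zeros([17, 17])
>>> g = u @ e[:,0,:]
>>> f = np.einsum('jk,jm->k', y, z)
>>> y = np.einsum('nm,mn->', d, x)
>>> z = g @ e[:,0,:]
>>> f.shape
(17,)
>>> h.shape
(3,)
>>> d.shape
(29, 29)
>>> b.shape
(5, 5)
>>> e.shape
(3, 5, 3)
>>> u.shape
(3, 5, 3, 3)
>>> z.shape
(3, 5, 3, 3)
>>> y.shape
()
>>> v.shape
(3,)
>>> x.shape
(29, 29)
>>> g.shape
(3, 5, 3, 3)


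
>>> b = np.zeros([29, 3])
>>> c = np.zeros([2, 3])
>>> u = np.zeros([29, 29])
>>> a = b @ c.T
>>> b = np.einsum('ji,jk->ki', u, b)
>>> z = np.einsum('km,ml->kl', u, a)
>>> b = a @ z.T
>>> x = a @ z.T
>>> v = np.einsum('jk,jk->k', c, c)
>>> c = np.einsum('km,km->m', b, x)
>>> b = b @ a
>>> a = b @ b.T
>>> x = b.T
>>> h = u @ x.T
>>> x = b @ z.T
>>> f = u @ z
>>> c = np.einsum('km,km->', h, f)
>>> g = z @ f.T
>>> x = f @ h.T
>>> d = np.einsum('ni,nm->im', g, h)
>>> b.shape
(29, 2)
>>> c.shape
()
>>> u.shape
(29, 29)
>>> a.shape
(29, 29)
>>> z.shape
(29, 2)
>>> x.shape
(29, 29)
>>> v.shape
(3,)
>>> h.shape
(29, 2)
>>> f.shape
(29, 2)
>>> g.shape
(29, 29)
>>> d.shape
(29, 2)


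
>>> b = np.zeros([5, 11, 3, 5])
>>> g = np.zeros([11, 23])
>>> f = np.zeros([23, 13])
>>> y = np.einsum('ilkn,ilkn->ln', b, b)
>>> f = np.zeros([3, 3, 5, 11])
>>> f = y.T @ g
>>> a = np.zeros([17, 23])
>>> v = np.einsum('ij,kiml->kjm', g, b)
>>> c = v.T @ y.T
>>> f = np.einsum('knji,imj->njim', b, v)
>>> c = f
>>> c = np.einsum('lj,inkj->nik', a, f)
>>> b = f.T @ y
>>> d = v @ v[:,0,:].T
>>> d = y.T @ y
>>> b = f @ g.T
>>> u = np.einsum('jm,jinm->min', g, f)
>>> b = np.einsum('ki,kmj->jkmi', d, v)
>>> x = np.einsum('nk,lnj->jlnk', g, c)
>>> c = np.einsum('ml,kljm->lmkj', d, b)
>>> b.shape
(3, 5, 23, 5)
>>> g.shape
(11, 23)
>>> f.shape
(11, 3, 5, 23)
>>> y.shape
(11, 5)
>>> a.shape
(17, 23)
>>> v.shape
(5, 23, 3)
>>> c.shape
(5, 5, 3, 23)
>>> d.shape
(5, 5)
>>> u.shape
(23, 3, 5)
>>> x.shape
(5, 3, 11, 23)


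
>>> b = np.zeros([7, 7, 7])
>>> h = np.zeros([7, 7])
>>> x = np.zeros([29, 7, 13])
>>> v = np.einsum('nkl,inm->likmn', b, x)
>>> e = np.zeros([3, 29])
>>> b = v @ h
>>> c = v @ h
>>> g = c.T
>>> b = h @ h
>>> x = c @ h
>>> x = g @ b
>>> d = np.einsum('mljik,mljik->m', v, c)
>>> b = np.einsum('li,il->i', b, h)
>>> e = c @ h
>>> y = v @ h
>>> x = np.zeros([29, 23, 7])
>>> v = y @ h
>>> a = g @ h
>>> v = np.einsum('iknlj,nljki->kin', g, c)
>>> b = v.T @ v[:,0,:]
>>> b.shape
(7, 7, 7)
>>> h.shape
(7, 7)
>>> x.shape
(29, 23, 7)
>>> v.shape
(13, 7, 7)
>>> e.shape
(7, 29, 7, 13, 7)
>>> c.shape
(7, 29, 7, 13, 7)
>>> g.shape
(7, 13, 7, 29, 7)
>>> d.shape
(7,)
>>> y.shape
(7, 29, 7, 13, 7)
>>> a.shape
(7, 13, 7, 29, 7)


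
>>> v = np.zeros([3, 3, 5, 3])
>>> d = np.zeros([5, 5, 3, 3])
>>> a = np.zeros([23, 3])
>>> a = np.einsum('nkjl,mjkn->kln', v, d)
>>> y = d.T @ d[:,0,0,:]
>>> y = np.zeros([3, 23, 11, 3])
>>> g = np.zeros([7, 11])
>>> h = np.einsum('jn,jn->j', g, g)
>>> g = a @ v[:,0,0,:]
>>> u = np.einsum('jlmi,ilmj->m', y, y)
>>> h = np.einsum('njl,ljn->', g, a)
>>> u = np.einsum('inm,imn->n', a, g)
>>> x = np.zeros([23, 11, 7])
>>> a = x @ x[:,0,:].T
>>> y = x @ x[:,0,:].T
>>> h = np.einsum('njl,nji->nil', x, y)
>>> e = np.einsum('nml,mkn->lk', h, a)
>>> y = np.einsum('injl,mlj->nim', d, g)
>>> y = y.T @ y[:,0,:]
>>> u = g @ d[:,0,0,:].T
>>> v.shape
(3, 3, 5, 3)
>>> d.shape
(5, 5, 3, 3)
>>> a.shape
(23, 11, 23)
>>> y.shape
(3, 5, 3)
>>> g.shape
(3, 3, 3)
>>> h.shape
(23, 23, 7)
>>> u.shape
(3, 3, 5)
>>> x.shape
(23, 11, 7)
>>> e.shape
(7, 11)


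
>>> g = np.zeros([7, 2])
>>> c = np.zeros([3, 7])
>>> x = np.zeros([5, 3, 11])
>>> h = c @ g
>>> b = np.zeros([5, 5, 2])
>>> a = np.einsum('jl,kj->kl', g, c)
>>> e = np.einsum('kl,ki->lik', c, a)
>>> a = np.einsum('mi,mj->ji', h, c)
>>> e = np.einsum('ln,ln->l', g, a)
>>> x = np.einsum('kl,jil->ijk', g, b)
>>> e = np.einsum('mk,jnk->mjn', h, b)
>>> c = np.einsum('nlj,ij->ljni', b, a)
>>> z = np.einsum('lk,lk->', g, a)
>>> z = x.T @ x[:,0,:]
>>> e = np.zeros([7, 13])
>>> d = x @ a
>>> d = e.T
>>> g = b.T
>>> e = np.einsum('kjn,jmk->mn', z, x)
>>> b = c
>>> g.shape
(2, 5, 5)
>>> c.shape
(5, 2, 5, 7)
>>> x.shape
(5, 5, 7)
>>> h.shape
(3, 2)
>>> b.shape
(5, 2, 5, 7)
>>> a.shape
(7, 2)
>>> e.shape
(5, 7)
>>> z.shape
(7, 5, 7)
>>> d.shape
(13, 7)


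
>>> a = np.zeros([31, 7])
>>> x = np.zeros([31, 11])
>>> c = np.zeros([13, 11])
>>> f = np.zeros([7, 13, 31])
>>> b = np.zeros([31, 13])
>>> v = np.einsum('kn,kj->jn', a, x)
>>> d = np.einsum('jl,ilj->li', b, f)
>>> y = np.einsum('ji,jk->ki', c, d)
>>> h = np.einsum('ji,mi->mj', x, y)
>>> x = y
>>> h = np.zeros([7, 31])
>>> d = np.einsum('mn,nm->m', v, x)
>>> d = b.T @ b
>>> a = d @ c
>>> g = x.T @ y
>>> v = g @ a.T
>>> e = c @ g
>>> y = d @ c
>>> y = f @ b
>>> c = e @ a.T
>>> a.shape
(13, 11)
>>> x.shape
(7, 11)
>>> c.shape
(13, 13)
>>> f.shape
(7, 13, 31)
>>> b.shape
(31, 13)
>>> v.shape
(11, 13)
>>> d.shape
(13, 13)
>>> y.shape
(7, 13, 13)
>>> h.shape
(7, 31)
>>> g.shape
(11, 11)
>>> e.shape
(13, 11)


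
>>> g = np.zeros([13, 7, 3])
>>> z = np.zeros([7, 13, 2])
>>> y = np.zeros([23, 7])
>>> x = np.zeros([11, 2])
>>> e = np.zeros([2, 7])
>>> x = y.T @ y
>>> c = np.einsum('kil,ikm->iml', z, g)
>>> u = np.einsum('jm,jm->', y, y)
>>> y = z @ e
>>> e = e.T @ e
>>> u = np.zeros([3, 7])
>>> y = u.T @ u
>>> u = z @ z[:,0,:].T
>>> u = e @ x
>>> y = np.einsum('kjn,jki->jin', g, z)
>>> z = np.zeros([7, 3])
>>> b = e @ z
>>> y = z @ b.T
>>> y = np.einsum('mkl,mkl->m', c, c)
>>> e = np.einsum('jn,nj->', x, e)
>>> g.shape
(13, 7, 3)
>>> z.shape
(7, 3)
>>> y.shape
(13,)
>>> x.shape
(7, 7)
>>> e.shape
()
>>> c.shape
(13, 3, 2)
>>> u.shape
(7, 7)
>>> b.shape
(7, 3)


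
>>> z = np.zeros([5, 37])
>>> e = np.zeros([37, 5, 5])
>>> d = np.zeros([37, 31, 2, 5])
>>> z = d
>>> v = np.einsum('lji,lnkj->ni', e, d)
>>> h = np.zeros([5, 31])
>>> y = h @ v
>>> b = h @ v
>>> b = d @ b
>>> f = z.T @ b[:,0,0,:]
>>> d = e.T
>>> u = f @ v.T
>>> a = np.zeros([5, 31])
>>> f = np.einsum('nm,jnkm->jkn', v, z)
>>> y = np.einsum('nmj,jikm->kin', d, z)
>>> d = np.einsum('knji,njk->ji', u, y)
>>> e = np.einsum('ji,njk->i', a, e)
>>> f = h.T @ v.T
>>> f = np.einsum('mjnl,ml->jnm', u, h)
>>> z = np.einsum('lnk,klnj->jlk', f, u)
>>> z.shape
(31, 2, 5)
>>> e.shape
(31,)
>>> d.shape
(31, 31)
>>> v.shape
(31, 5)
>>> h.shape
(5, 31)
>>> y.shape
(2, 31, 5)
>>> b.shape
(37, 31, 2, 5)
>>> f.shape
(2, 31, 5)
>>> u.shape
(5, 2, 31, 31)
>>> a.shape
(5, 31)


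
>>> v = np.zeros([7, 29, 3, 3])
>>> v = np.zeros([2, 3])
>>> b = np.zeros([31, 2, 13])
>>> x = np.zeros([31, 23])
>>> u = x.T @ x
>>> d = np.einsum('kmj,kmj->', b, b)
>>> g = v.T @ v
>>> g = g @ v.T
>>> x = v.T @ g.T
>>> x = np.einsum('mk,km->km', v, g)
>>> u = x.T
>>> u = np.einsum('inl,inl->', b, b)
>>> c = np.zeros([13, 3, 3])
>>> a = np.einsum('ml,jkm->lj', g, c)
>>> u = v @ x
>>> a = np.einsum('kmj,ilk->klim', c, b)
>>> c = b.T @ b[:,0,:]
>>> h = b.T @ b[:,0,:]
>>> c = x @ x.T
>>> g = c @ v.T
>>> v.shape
(2, 3)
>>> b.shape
(31, 2, 13)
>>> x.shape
(3, 2)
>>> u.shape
(2, 2)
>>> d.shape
()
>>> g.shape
(3, 2)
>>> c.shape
(3, 3)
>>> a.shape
(13, 2, 31, 3)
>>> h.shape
(13, 2, 13)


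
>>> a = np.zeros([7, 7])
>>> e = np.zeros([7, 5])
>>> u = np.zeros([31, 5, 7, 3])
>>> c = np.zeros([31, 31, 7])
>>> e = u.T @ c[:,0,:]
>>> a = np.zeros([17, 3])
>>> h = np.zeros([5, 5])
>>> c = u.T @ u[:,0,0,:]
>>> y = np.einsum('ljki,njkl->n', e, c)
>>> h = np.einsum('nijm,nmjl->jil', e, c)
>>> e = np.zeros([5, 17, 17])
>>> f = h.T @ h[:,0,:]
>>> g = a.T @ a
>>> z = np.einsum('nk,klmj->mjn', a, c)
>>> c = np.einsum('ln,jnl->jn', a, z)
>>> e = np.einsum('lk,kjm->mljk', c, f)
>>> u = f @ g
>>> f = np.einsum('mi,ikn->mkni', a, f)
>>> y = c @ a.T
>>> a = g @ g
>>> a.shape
(3, 3)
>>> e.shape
(3, 5, 7, 3)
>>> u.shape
(3, 7, 3)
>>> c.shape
(5, 3)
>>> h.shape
(5, 7, 3)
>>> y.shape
(5, 17)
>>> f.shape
(17, 7, 3, 3)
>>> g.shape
(3, 3)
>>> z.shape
(5, 3, 17)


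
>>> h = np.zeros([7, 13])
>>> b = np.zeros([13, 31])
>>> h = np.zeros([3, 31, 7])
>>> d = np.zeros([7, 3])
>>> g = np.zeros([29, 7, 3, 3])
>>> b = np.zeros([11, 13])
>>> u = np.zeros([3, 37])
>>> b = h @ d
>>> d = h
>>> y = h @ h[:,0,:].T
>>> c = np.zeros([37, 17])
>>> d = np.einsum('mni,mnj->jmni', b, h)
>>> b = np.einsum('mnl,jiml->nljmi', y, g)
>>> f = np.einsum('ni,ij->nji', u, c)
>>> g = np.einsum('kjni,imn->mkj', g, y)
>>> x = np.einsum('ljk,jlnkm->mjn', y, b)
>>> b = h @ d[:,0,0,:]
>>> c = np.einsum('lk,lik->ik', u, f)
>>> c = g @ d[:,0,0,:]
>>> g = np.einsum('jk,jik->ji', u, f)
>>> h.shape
(3, 31, 7)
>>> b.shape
(3, 31, 3)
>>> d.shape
(7, 3, 31, 3)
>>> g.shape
(3, 17)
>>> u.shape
(3, 37)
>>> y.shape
(3, 31, 3)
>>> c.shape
(31, 29, 3)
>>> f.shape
(3, 17, 37)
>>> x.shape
(7, 31, 29)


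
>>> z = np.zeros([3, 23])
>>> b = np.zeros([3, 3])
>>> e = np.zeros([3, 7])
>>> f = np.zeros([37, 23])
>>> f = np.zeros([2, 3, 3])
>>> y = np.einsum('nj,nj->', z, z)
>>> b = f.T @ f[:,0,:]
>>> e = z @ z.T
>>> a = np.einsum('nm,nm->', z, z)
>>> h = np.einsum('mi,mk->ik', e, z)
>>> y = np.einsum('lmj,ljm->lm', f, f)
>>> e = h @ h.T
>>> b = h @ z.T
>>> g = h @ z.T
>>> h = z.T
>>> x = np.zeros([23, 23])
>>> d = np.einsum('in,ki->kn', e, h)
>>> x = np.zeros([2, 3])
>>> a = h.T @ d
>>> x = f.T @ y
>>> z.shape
(3, 23)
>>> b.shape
(3, 3)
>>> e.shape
(3, 3)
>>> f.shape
(2, 3, 3)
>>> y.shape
(2, 3)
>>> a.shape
(3, 3)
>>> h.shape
(23, 3)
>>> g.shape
(3, 3)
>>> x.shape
(3, 3, 3)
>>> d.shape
(23, 3)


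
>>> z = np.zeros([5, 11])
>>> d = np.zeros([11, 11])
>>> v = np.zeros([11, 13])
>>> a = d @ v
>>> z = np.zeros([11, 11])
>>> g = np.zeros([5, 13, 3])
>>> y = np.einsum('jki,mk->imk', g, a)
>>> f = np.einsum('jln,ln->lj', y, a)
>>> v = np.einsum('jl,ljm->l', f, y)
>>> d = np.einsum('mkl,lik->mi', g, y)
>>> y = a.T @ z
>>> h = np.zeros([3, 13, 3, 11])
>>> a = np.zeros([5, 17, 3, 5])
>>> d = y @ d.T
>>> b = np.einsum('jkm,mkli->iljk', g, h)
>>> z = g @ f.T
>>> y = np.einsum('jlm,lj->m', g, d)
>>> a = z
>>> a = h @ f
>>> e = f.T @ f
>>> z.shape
(5, 13, 11)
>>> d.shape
(13, 5)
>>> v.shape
(3,)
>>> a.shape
(3, 13, 3, 3)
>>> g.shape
(5, 13, 3)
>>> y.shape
(3,)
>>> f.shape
(11, 3)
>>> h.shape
(3, 13, 3, 11)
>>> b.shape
(11, 3, 5, 13)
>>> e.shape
(3, 3)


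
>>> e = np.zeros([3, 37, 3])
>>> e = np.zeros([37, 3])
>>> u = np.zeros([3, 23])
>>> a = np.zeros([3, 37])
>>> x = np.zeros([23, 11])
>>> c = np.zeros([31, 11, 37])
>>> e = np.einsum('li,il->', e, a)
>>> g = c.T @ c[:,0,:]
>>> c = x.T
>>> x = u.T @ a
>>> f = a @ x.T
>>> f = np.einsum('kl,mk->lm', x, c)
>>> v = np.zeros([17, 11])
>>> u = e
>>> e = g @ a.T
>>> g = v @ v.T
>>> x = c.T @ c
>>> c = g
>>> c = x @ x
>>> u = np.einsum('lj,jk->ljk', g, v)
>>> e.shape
(37, 11, 3)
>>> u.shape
(17, 17, 11)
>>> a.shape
(3, 37)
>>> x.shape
(23, 23)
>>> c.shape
(23, 23)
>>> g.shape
(17, 17)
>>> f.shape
(37, 11)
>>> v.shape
(17, 11)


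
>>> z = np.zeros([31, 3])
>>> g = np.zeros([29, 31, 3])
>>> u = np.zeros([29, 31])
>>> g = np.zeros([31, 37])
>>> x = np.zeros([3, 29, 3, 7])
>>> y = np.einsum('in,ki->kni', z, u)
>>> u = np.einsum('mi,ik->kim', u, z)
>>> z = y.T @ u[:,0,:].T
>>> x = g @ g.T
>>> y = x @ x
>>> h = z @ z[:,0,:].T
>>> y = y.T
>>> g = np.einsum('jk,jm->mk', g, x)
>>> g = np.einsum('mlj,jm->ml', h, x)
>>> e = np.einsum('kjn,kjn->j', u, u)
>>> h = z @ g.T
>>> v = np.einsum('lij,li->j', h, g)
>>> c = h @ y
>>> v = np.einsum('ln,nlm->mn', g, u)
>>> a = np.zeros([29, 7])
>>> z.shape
(31, 3, 3)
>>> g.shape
(31, 3)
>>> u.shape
(3, 31, 29)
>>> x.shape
(31, 31)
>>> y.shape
(31, 31)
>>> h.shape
(31, 3, 31)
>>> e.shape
(31,)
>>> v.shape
(29, 3)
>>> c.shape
(31, 3, 31)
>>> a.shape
(29, 7)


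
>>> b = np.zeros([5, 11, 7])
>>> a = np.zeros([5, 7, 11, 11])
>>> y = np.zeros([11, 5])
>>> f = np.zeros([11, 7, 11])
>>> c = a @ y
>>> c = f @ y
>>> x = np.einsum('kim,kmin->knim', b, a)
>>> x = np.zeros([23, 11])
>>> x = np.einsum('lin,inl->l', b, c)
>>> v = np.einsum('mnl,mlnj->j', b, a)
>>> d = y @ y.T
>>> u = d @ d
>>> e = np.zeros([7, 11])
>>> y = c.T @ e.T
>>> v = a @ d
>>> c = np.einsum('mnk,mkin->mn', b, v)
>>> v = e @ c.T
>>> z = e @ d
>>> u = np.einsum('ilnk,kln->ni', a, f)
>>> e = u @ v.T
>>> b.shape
(5, 11, 7)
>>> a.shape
(5, 7, 11, 11)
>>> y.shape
(5, 7, 7)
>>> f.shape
(11, 7, 11)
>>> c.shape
(5, 11)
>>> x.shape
(5,)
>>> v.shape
(7, 5)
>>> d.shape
(11, 11)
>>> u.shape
(11, 5)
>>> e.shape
(11, 7)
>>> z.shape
(7, 11)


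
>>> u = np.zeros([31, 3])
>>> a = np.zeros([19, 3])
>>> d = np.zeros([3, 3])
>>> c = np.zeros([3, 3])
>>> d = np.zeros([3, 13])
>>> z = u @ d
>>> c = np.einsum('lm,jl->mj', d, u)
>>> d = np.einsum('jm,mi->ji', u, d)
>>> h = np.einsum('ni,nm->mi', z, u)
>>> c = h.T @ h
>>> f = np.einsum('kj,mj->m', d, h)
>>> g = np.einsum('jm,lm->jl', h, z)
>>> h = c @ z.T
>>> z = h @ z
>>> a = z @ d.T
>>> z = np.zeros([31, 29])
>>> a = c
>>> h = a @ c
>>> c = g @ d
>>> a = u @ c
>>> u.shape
(31, 3)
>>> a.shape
(31, 13)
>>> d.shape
(31, 13)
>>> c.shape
(3, 13)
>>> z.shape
(31, 29)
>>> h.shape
(13, 13)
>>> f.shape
(3,)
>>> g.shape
(3, 31)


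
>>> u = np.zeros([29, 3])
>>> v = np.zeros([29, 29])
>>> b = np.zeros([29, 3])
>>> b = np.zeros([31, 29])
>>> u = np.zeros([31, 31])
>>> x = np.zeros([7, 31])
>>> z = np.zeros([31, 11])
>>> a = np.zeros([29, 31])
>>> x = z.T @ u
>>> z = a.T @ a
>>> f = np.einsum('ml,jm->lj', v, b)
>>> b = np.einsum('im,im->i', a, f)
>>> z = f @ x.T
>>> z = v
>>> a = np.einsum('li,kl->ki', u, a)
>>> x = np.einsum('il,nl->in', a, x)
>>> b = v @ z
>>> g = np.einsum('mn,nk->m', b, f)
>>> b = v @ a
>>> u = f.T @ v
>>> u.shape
(31, 29)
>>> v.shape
(29, 29)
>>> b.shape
(29, 31)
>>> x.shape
(29, 11)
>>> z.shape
(29, 29)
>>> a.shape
(29, 31)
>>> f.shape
(29, 31)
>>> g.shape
(29,)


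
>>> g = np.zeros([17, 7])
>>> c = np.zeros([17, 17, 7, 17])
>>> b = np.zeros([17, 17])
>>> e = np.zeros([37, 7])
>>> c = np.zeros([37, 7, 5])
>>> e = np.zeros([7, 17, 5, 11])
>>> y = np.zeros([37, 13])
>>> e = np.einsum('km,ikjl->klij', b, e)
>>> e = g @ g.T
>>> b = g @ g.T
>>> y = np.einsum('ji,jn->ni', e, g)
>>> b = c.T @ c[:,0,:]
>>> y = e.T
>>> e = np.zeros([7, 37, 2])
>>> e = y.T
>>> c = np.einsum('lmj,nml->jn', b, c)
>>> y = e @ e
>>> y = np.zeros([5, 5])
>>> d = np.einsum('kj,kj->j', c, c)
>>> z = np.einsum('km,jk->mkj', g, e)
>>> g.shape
(17, 7)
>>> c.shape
(5, 37)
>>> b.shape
(5, 7, 5)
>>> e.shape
(17, 17)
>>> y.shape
(5, 5)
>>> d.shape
(37,)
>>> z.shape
(7, 17, 17)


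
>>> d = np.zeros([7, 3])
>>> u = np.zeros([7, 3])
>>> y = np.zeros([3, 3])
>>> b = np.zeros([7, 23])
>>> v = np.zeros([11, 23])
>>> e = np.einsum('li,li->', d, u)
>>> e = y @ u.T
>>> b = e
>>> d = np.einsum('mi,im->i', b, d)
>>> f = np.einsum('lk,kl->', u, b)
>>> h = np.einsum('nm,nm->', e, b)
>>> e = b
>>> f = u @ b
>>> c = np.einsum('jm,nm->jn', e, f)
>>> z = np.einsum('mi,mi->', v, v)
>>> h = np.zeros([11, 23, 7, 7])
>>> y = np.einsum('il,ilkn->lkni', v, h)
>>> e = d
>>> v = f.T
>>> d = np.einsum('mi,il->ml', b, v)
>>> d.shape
(3, 7)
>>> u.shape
(7, 3)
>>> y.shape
(23, 7, 7, 11)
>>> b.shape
(3, 7)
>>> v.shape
(7, 7)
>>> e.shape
(7,)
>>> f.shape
(7, 7)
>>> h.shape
(11, 23, 7, 7)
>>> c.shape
(3, 7)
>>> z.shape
()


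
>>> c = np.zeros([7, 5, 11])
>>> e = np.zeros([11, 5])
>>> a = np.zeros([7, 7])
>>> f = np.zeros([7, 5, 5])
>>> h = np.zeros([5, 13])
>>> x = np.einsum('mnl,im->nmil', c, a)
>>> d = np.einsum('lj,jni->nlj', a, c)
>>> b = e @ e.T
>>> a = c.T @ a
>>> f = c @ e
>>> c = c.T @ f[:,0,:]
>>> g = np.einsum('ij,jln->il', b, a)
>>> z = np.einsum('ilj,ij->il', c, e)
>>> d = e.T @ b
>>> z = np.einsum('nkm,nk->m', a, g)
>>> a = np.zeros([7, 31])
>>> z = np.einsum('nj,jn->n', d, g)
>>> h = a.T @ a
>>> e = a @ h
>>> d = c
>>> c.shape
(11, 5, 5)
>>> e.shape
(7, 31)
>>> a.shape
(7, 31)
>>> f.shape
(7, 5, 5)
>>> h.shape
(31, 31)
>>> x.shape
(5, 7, 7, 11)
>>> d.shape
(11, 5, 5)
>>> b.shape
(11, 11)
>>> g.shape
(11, 5)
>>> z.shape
(5,)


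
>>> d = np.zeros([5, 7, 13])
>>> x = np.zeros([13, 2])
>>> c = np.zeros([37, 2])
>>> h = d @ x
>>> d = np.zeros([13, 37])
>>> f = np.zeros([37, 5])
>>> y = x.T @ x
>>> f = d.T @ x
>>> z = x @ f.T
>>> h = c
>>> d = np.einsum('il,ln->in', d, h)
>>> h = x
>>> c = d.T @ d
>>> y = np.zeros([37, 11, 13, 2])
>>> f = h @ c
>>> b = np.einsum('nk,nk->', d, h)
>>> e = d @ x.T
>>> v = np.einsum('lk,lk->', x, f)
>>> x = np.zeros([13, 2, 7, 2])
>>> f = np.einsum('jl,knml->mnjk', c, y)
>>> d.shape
(13, 2)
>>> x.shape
(13, 2, 7, 2)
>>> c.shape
(2, 2)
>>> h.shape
(13, 2)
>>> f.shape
(13, 11, 2, 37)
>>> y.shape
(37, 11, 13, 2)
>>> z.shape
(13, 37)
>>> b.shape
()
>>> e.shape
(13, 13)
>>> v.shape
()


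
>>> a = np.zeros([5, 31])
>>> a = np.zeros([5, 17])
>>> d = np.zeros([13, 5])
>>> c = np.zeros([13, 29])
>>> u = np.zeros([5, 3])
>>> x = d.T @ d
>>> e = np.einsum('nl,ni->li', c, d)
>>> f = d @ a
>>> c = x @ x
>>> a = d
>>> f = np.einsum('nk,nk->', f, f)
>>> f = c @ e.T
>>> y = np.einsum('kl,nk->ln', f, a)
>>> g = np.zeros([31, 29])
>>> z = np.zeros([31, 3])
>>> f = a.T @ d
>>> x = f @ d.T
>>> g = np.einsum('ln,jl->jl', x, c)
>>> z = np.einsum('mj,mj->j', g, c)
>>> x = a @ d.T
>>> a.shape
(13, 5)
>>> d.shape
(13, 5)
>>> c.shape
(5, 5)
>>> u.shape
(5, 3)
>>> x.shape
(13, 13)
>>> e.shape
(29, 5)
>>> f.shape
(5, 5)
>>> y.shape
(29, 13)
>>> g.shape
(5, 5)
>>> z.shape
(5,)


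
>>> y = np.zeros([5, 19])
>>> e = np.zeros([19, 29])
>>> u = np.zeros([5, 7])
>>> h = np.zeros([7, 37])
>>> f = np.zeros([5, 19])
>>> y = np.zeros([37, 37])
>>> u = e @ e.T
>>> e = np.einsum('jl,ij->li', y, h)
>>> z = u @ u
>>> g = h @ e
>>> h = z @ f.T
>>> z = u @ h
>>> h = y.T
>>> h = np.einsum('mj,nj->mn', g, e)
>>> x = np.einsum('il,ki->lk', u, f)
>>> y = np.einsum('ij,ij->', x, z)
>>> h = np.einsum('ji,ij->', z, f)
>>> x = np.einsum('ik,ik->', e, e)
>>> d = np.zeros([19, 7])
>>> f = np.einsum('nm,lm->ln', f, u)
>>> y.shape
()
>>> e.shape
(37, 7)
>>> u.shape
(19, 19)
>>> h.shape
()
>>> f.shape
(19, 5)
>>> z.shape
(19, 5)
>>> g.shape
(7, 7)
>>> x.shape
()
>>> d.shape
(19, 7)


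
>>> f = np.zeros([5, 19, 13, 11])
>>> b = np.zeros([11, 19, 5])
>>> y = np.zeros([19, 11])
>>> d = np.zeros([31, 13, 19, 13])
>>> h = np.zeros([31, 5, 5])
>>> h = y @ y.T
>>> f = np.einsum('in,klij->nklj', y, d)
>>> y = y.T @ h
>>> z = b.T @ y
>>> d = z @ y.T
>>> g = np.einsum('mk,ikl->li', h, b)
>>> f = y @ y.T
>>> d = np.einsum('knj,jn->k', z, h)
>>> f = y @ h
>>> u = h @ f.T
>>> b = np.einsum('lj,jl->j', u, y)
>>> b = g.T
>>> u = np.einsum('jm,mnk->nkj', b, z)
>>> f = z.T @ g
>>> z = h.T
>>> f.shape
(19, 19, 11)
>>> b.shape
(11, 5)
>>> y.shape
(11, 19)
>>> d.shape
(5,)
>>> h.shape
(19, 19)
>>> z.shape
(19, 19)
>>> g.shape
(5, 11)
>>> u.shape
(19, 19, 11)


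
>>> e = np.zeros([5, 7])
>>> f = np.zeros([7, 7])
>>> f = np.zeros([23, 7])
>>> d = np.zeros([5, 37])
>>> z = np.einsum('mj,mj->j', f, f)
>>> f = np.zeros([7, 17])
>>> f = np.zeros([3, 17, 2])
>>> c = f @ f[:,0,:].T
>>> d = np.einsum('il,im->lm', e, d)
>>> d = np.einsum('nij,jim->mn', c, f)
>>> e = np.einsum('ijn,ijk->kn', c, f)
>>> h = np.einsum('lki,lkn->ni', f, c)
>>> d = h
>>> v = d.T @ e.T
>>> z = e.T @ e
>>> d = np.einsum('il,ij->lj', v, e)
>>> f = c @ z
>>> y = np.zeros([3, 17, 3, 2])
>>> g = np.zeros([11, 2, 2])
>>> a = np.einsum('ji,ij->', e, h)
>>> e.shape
(2, 3)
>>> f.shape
(3, 17, 3)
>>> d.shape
(2, 3)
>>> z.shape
(3, 3)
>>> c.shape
(3, 17, 3)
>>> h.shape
(3, 2)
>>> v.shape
(2, 2)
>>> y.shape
(3, 17, 3, 2)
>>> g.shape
(11, 2, 2)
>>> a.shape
()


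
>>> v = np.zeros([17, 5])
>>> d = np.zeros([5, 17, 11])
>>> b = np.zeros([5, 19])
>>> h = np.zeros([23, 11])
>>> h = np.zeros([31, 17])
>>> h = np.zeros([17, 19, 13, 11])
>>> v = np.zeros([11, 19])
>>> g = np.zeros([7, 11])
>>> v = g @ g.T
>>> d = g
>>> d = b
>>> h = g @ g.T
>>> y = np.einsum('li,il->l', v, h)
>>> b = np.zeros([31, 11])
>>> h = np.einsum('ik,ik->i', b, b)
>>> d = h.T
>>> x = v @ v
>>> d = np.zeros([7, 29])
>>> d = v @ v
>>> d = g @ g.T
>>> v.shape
(7, 7)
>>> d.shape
(7, 7)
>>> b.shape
(31, 11)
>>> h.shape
(31,)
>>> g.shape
(7, 11)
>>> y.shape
(7,)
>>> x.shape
(7, 7)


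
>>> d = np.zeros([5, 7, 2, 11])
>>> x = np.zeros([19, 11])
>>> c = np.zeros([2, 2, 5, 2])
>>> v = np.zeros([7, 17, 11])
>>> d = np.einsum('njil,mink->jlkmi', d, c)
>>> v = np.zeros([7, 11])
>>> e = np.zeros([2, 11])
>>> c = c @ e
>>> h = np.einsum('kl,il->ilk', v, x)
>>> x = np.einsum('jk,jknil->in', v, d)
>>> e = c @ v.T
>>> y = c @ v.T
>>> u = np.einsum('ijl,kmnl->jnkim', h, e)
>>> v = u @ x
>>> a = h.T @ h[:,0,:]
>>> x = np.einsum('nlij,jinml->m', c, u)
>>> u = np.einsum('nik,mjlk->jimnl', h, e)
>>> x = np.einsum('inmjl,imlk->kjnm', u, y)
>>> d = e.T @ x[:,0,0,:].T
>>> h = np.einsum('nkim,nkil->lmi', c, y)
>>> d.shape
(7, 5, 2, 7)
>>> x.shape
(7, 19, 11, 2)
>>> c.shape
(2, 2, 5, 11)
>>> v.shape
(11, 5, 2, 19, 2)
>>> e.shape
(2, 2, 5, 7)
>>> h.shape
(7, 11, 5)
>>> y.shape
(2, 2, 5, 7)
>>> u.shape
(2, 11, 2, 19, 5)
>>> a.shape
(7, 11, 7)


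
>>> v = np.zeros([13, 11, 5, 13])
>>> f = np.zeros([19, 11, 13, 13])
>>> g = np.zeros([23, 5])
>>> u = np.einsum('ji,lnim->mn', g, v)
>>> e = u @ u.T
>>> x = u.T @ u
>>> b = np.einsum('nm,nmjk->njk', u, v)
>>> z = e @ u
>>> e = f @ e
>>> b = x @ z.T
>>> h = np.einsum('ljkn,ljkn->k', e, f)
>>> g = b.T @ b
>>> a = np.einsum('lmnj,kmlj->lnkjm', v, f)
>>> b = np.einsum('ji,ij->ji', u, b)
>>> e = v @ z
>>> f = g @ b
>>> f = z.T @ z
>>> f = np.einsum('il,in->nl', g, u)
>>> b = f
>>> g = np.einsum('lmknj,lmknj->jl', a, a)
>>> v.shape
(13, 11, 5, 13)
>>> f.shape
(11, 13)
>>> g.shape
(11, 13)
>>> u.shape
(13, 11)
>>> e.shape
(13, 11, 5, 11)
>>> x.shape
(11, 11)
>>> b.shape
(11, 13)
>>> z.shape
(13, 11)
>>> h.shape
(13,)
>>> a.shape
(13, 5, 19, 13, 11)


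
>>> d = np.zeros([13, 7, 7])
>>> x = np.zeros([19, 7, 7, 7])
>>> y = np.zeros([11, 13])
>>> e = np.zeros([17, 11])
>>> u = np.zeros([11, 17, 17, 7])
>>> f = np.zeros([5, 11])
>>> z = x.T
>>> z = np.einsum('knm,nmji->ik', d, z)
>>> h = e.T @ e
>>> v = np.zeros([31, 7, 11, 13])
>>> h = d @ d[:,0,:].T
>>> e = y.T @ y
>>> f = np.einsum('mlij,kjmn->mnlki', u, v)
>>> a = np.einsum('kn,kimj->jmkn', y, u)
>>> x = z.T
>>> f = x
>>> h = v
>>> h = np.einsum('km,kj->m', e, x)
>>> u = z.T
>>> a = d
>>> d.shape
(13, 7, 7)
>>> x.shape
(13, 19)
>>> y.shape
(11, 13)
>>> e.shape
(13, 13)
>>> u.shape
(13, 19)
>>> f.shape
(13, 19)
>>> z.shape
(19, 13)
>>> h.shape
(13,)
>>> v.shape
(31, 7, 11, 13)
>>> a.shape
(13, 7, 7)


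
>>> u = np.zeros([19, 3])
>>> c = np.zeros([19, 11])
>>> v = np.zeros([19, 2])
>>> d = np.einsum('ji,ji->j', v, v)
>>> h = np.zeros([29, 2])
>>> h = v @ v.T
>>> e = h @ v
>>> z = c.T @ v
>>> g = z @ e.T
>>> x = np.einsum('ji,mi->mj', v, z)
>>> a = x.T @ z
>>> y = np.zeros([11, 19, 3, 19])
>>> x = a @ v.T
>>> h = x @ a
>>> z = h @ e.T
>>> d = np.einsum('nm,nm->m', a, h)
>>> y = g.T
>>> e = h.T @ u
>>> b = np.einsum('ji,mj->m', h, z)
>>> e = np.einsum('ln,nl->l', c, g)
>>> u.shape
(19, 3)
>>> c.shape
(19, 11)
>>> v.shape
(19, 2)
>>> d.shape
(2,)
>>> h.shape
(19, 2)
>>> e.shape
(19,)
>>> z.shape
(19, 19)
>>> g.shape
(11, 19)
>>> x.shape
(19, 19)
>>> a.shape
(19, 2)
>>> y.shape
(19, 11)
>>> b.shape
(19,)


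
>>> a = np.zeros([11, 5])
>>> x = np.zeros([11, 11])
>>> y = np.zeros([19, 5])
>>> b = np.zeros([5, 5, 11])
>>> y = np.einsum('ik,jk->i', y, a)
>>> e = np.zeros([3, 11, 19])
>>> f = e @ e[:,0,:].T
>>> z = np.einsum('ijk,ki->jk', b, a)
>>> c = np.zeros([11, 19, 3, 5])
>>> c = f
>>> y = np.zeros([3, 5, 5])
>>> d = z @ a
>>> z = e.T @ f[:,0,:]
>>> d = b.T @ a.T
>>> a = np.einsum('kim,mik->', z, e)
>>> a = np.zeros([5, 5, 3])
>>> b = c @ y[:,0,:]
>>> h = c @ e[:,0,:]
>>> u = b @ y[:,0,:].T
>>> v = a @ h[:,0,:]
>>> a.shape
(5, 5, 3)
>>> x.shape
(11, 11)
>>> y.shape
(3, 5, 5)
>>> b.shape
(3, 11, 5)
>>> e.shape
(3, 11, 19)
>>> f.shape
(3, 11, 3)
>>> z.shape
(19, 11, 3)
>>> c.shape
(3, 11, 3)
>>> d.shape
(11, 5, 11)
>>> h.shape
(3, 11, 19)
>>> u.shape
(3, 11, 3)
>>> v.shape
(5, 5, 19)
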